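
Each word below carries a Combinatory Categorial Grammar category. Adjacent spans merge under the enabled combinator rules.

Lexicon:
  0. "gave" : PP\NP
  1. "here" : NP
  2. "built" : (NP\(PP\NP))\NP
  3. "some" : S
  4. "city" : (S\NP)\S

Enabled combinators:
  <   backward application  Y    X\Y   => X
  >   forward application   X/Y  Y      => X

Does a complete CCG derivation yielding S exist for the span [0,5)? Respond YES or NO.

YES

[0,5] S   <
  [0,3] NP   <
    [0,1] "gave" : PP\NP
    [1,3] NP\(PP\NP)   <
      [1,2] "here" : NP
      [2,3] "built" : (NP\(PP\NP))\NP
  [3,5] S\NP   <
    [3,4] "some" : S
    [4,5] "city" : (S\NP)\S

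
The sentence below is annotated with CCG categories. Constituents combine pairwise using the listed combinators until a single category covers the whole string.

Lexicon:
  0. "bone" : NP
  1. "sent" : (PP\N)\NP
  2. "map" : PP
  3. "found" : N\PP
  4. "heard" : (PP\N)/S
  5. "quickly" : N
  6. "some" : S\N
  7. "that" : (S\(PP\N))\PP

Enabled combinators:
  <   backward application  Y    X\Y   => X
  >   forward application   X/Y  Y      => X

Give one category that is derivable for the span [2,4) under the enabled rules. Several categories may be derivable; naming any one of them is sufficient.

[0,8] S   <
  [0,2] PP\N   <
    [0,1] "bone" : NP
    [1,2] "sent" : (PP\N)\NP
  [2,8] S\(PP\N)   <
    [2,7] PP   <
      [2,4] N   <
        [2,3] "map" : PP
        [3,4] "found" : N\PP
      [4,7] PP\N   >
        [4,5] "heard" : (PP\N)/S
        [5,7] S   <
          [5,6] "quickly" : N
          [6,7] "some" : S\N
    [7,8] "that" : (S\(PP\N))\PP

N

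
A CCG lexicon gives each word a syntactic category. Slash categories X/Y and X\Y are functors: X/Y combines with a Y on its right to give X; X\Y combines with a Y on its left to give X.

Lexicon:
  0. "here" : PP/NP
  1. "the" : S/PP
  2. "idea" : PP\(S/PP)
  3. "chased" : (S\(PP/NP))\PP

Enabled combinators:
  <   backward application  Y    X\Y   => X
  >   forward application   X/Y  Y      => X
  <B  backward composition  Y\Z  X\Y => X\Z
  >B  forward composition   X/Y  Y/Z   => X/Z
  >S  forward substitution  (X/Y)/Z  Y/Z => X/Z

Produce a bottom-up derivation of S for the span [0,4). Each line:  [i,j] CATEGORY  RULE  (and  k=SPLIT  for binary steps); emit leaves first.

[0,1] PP/NP  lex  "here"
[1,2] S/PP  lex  "the"
[2,3] PP\(S/PP)  lex  "idea"
[1,3] PP  <  k=2
[3,4] (S\(PP/NP))\PP  lex  "chased"
[1,4] S\(PP/NP)  <  k=3
[0,4] S  <  k=1

[0,4] S   <
  [0,1] "here" : PP/NP
  [1,4] S\(PP/NP)   <
    [1,3] PP   <
      [1,2] "the" : S/PP
      [2,3] "idea" : PP\(S/PP)
    [3,4] "chased" : (S\(PP/NP))\PP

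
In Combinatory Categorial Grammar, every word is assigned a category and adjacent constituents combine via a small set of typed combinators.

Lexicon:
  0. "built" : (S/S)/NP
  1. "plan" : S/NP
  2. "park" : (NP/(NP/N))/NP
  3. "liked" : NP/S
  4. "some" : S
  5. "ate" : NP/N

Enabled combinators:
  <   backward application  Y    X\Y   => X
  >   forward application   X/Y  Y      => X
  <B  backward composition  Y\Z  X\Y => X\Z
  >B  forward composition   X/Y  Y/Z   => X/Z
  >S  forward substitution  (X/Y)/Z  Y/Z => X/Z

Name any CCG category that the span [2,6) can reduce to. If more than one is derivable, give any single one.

NP

[0,6] S   >
  [0,2] S/NP   >S
    [0,1] "built" : (S/S)/NP
    [1,2] "plan" : S/NP
  [2,6] NP   >
    [2,5] NP/(NP/N)   >
      [2,3] "park" : (NP/(NP/N))/NP
      [3,5] NP   >
        [3,4] "liked" : NP/S
        [4,5] "some" : S
    [5,6] "ate" : NP/N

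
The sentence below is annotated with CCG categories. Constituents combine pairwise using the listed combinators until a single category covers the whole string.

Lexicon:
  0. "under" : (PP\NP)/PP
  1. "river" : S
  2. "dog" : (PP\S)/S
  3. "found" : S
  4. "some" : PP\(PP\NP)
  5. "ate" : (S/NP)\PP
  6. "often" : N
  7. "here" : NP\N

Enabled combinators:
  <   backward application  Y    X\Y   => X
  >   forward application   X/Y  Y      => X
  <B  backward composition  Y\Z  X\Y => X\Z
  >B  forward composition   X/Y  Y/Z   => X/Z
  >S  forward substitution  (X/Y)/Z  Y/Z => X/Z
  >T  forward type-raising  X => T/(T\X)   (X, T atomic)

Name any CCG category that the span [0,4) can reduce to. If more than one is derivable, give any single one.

[0,8] S   >
  [0,6] S/NP   <
    [0,5] PP   <
      [0,4] PP\NP   >
        [0,1] "under" : (PP\NP)/PP
        [1,4] PP   >
          [1,2] PP/(PP\S)   >T
            [1,2] "river" : S
          [2,4] PP\S   >
            [2,3] "dog" : (PP\S)/S
            [3,4] "found" : S
      [4,5] "some" : PP\(PP\NP)
    [5,6] "ate" : (S/NP)\PP
  [6,8] NP   <
    [6,7] "often" : N
    [7,8] "here" : NP\N

PP\NP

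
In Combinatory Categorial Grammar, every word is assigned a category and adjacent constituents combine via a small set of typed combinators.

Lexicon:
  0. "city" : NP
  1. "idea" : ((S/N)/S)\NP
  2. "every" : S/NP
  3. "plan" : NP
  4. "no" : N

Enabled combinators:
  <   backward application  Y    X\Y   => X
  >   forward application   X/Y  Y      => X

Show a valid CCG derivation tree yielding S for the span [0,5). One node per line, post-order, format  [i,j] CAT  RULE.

[0,5] S   >
  [0,4] S/N   >
    [0,2] (S/N)/S   <
      [0,1] "city" : NP
      [1,2] "idea" : ((S/N)/S)\NP
    [2,4] S   >
      [2,3] "every" : S/NP
      [3,4] "plan" : NP
  [4,5] "no" : N

[0,1] NP  lex  "city"
[1,2] ((S/N)/S)\NP  lex  "idea"
[0,2] (S/N)/S  <  k=1
[2,3] S/NP  lex  "every"
[3,4] NP  lex  "plan"
[2,4] S  >  k=3
[0,4] S/N  >  k=2
[4,5] N  lex  "no"
[0,5] S  >  k=4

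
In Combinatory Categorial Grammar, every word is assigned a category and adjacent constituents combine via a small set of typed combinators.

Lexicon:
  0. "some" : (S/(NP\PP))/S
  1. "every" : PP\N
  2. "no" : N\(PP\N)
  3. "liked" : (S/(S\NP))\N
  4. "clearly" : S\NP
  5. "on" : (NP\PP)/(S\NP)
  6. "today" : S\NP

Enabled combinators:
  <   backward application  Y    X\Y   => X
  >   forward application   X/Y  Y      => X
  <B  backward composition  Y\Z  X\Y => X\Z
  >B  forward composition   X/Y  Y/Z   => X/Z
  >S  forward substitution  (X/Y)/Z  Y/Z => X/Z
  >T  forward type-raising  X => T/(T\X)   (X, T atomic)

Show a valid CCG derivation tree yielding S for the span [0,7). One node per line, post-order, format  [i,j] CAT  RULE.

[0,1] (S/(NP\PP))/S  lex  "some"
[1,2] PP\N  lex  "every"
[2,3] N\(PP\N)  lex  "no"
[1,3] N  <  k=2
[3,4] (S/(S\NP))\N  lex  "liked"
[1,4] S/(S\NP)  <  k=3
[4,5] S\NP  lex  "clearly"
[1,5] S  >  k=4
[0,5] S/(NP\PP)  >  k=1
[5,6] (NP\PP)/(S\NP)  lex  "on"
[6,7] S\NP  lex  "today"
[5,7] NP\PP  >  k=6
[0,7] S  >  k=5

[0,7] S   >
  [0,5] S/(NP\PP)   >
    [0,1] "some" : (S/(NP\PP))/S
    [1,5] S   >
      [1,4] S/(S\NP)   <
        [1,3] N   <
          [1,2] "every" : PP\N
          [2,3] "no" : N\(PP\N)
        [3,4] "liked" : (S/(S\NP))\N
      [4,5] "clearly" : S\NP
  [5,7] NP\PP   >
    [5,6] "on" : (NP\PP)/(S\NP)
    [6,7] "today" : S\NP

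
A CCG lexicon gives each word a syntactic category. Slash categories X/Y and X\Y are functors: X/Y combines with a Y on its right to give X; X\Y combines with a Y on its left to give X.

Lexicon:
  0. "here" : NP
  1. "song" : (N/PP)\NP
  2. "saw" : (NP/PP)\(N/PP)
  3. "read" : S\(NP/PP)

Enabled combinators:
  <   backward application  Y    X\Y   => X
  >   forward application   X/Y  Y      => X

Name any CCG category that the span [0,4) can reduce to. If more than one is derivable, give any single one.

S

[0,4] S   <
  [0,3] NP/PP   <
    [0,2] N/PP   <
      [0,1] "here" : NP
      [1,2] "song" : (N/PP)\NP
    [2,3] "saw" : (NP/PP)\(N/PP)
  [3,4] "read" : S\(NP/PP)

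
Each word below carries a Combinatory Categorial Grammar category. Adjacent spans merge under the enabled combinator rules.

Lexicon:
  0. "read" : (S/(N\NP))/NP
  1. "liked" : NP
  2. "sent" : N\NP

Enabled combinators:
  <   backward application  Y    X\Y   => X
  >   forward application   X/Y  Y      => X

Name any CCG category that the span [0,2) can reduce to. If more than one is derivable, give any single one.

[0,3] S   >
  [0,2] S/(N\NP)   >
    [0,1] "read" : (S/(N\NP))/NP
    [1,2] "liked" : NP
  [2,3] "sent" : N\NP

S/(N\NP)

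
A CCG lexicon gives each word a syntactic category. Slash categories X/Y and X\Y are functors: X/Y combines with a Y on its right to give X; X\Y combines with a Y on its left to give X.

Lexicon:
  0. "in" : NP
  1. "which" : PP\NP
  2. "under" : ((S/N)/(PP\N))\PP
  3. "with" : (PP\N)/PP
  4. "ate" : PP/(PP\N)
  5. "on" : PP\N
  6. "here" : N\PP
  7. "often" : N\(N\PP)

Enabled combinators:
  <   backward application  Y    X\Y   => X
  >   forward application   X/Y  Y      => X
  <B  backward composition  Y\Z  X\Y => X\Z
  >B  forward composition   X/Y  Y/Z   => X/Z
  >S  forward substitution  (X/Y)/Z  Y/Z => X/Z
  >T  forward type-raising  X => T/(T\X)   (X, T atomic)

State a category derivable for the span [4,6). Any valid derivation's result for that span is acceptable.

PP

[0,8] S   >
  [0,6] S/N   >
    [0,3] (S/N)/(PP\N)   <
      [0,2] PP   <
        [0,1] "in" : NP
        [1,2] "which" : PP\NP
      [2,3] "under" : ((S/N)/(PP\N))\PP
    [3,6] PP\N   >
      [3,4] "with" : (PP\N)/PP
      [4,6] PP   >
        [4,5] "ate" : PP/(PP\N)
        [5,6] "on" : PP\N
  [6,8] N   <
    [6,7] "here" : N\PP
    [7,8] "often" : N\(N\PP)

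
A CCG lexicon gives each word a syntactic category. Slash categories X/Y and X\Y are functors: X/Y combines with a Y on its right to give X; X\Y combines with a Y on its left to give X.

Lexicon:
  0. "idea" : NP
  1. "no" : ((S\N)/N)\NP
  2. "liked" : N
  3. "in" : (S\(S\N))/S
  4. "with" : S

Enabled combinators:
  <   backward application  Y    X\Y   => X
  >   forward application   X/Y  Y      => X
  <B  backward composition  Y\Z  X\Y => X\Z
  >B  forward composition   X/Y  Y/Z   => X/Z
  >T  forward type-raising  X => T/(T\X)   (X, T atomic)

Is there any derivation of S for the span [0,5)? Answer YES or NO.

YES

[0,5] S   <
  [0,3] S\N   >
    [0,2] (S\N)/N   <
      [0,1] "idea" : NP
      [1,2] "no" : ((S\N)/N)\NP
    [2,3] "liked" : N
  [3,5] S\(S\N)   >
    [3,4] "in" : (S\(S\N))/S
    [4,5] "with" : S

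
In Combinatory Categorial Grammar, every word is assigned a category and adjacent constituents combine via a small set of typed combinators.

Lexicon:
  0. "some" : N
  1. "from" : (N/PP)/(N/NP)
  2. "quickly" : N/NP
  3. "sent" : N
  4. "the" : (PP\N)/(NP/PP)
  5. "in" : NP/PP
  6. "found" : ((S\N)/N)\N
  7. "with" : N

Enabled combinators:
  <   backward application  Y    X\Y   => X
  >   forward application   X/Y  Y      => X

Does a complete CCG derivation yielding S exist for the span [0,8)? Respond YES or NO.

[0,8] S   <
  [0,1] "some" : N
  [1,8] S\N   >
    [1,7] (S\N)/N   <
      [1,6] N   >
        [1,3] N/PP   >
          [1,2] "from" : (N/PP)/(N/NP)
          [2,3] "quickly" : N/NP
        [3,6] PP   <
          [3,4] "sent" : N
          [4,6] PP\N   >
            [4,5] "the" : (PP\N)/(NP/PP)
            [5,6] "in" : NP/PP
      [6,7] "found" : ((S\N)/N)\N
    [7,8] "with" : N

YES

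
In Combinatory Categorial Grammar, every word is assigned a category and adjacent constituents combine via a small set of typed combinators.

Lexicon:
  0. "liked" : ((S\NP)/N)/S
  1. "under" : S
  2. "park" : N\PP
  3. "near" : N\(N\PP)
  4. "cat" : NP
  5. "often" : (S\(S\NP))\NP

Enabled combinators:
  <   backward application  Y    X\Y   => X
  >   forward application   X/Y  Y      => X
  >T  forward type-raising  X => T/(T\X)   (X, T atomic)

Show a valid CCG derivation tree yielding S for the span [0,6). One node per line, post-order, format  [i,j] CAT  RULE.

[0,1] ((S\NP)/N)/S  lex  "liked"
[1,2] S  lex  "under"
[0,2] (S\NP)/N  >  k=1
[2,3] N\PP  lex  "park"
[3,4] N\(N\PP)  lex  "near"
[2,4] N  <  k=3
[0,4] S\NP  >  k=2
[4,5] NP  lex  "cat"
[5,6] (S\(S\NP))\NP  lex  "often"
[4,6] S\(S\NP)  <  k=5
[0,6] S  <  k=4

[0,6] S   <
  [0,4] S\NP   >
    [0,2] (S\NP)/N   >
      [0,1] "liked" : ((S\NP)/N)/S
      [1,2] "under" : S
    [2,4] N   <
      [2,3] "park" : N\PP
      [3,4] "near" : N\(N\PP)
  [4,6] S\(S\NP)   <
    [4,5] "cat" : NP
    [5,6] "often" : (S\(S\NP))\NP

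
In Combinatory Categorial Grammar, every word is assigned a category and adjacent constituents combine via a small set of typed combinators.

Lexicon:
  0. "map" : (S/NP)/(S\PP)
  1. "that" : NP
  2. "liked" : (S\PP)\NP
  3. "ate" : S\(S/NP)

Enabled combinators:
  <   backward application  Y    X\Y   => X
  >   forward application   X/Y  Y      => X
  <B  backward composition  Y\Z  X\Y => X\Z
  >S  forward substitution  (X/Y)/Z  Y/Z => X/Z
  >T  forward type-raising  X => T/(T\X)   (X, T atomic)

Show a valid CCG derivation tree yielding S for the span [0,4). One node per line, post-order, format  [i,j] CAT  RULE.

[0,1] (S/NP)/(S\PP)  lex  "map"
[1,2] NP  lex  "that"
[2,3] (S\PP)\NP  lex  "liked"
[1,3] S\PP  <  k=2
[0,3] S/NP  >  k=1
[3,4] S\(S/NP)  lex  "ate"
[0,4] S  <  k=3

[0,4] S   <
  [0,3] S/NP   >
    [0,1] "map" : (S/NP)/(S\PP)
    [1,3] S\PP   <
      [1,2] "that" : NP
      [2,3] "liked" : (S\PP)\NP
  [3,4] "ate" : S\(S/NP)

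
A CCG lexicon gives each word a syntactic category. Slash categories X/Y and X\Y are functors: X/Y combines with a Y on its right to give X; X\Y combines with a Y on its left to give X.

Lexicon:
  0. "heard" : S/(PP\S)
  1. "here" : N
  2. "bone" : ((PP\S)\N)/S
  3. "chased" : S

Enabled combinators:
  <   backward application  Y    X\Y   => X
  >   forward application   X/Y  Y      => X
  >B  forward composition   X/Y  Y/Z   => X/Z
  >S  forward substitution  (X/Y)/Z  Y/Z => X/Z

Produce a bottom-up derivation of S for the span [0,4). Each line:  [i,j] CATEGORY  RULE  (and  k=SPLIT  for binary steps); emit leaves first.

[0,1] S/(PP\S)  lex  "heard"
[1,2] N  lex  "here"
[2,3] ((PP\S)\N)/S  lex  "bone"
[3,4] S  lex  "chased"
[2,4] (PP\S)\N  >  k=3
[1,4] PP\S  <  k=2
[0,4] S  >  k=1

[0,4] S   >
  [0,1] "heard" : S/(PP\S)
  [1,4] PP\S   <
    [1,2] "here" : N
    [2,4] (PP\S)\N   >
      [2,3] "bone" : ((PP\S)\N)/S
      [3,4] "chased" : S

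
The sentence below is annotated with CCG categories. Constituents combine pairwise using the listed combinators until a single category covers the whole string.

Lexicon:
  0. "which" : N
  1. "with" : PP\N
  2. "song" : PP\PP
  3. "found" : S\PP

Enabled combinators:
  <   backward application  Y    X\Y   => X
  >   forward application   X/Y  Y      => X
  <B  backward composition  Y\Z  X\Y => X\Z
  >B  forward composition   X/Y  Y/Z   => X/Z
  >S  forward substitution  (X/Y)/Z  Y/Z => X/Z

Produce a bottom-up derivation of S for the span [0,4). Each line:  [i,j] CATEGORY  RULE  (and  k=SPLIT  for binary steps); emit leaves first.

[0,4] S   <
  [0,2] PP   <
    [0,1] "which" : N
    [1,2] "with" : PP\N
  [2,4] S\PP   <B
    [2,3] "song" : PP\PP
    [3,4] "found" : S\PP

[0,1] N  lex  "which"
[1,2] PP\N  lex  "with"
[0,2] PP  <  k=1
[2,3] PP\PP  lex  "song"
[3,4] S\PP  lex  "found"
[2,4] S\PP  <B  k=3
[0,4] S  <  k=2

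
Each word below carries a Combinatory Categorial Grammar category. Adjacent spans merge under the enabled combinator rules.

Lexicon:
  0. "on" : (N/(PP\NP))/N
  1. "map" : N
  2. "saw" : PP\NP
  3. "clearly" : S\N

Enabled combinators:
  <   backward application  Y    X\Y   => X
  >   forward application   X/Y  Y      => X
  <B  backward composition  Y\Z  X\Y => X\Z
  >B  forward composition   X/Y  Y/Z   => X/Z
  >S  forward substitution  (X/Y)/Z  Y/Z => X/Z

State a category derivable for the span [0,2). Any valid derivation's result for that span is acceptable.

N/(PP\NP)

[0,4] S   <
  [0,3] N   >
    [0,2] N/(PP\NP)   >
      [0,1] "on" : (N/(PP\NP))/N
      [1,2] "map" : N
    [2,3] "saw" : PP\NP
  [3,4] "clearly" : S\N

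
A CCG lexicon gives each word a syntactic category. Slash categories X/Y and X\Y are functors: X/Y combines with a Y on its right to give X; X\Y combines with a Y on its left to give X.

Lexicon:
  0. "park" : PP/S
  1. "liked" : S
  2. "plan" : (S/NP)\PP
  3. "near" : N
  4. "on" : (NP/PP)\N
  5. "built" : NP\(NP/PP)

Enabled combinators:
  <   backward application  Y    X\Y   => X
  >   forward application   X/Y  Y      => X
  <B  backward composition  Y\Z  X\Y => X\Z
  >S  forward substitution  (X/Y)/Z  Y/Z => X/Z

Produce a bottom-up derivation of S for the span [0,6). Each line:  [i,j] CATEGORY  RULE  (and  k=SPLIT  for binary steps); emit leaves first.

[0,6] S   >
  [0,3] S/NP   <
    [0,2] PP   >
      [0,1] "park" : PP/S
      [1,2] "liked" : S
    [2,3] "plan" : (S/NP)\PP
  [3,6] NP   <
    [3,4] "near" : N
    [4,6] NP\N   <B
      [4,5] "on" : (NP/PP)\N
      [5,6] "built" : NP\(NP/PP)

[0,1] PP/S  lex  "park"
[1,2] S  lex  "liked"
[0,2] PP  >  k=1
[2,3] (S/NP)\PP  lex  "plan"
[0,3] S/NP  <  k=2
[3,4] N  lex  "near"
[4,5] (NP/PP)\N  lex  "on"
[5,6] NP\(NP/PP)  lex  "built"
[4,6] NP\N  <B  k=5
[3,6] NP  <  k=4
[0,6] S  >  k=3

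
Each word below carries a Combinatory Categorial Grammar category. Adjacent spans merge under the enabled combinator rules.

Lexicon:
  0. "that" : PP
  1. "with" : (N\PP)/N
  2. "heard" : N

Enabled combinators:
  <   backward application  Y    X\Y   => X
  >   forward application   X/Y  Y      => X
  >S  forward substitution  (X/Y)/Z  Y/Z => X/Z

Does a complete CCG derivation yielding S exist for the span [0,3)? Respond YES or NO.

NO

PP (N\PP)/N N
CKY chart[0,3] = {N}; S ∉ chart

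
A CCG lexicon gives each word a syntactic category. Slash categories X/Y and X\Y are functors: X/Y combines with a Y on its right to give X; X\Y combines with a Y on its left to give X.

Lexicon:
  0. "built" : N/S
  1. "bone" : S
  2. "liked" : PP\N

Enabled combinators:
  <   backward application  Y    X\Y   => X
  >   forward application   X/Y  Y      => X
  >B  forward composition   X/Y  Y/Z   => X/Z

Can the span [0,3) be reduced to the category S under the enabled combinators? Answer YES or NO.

NO

N/S S PP\N
CKY chart[0,3] = {PP}; S ∉ chart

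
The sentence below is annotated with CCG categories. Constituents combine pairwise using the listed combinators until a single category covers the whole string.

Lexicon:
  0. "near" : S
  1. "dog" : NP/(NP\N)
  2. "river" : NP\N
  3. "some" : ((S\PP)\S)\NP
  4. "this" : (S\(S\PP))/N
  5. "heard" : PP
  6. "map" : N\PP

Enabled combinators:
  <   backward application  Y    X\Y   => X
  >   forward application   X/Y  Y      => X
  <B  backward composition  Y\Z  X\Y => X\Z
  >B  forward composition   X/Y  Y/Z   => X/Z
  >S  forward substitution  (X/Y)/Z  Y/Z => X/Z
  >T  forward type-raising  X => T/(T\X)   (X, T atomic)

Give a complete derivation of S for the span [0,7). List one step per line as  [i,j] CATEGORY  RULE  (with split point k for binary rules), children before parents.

[0,7] S   <
  [0,4] S\PP   <
    [0,1] "near" : S
    [1,4] (S\PP)\S   <
      [1,3] NP   >
        [1,2] "dog" : NP/(NP\N)
        [2,3] "river" : NP\N
      [3,4] "some" : ((S\PP)\S)\NP
  [4,7] S\(S\PP)   >
    [4,5] "this" : (S\(S\PP))/N
    [5,7] N   <
      [5,6] "heard" : PP
      [6,7] "map" : N\PP

[0,1] S  lex  "near"
[1,2] NP/(NP\N)  lex  "dog"
[2,3] NP\N  lex  "river"
[1,3] NP  >  k=2
[3,4] ((S\PP)\S)\NP  lex  "some"
[1,4] (S\PP)\S  <  k=3
[0,4] S\PP  <  k=1
[4,5] (S\(S\PP))/N  lex  "this"
[5,6] PP  lex  "heard"
[6,7] N\PP  lex  "map"
[5,7] N  <  k=6
[4,7] S\(S\PP)  >  k=5
[0,7] S  <  k=4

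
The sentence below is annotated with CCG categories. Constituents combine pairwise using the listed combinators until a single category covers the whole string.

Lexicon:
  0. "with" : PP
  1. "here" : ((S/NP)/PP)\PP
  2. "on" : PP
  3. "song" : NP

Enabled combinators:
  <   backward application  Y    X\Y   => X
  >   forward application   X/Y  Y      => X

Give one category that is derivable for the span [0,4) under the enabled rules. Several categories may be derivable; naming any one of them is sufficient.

[0,4] S   >
  [0,3] S/NP   >
    [0,2] (S/NP)/PP   <
      [0,1] "with" : PP
      [1,2] "here" : ((S/NP)/PP)\PP
    [2,3] "on" : PP
  [3,4] "song" : NP

S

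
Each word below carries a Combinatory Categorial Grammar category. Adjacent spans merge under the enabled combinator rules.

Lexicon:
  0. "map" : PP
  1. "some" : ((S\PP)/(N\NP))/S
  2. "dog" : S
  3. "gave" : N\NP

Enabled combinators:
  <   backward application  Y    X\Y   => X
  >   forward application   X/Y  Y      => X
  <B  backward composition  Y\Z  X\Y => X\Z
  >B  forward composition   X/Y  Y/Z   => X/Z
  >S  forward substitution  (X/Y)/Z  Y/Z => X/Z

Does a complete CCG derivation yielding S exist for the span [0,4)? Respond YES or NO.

[0,4] S   <
  [0,1] "map" : PP
  [1,4] S\PP   >
    [1,3] (S\PP)/(N\NP)   >
      [1,2] "some" : ((S\PP)/(N\NP))/S
      [2,3] "dog" : S
    [3,4] "gave" : N\NP

YES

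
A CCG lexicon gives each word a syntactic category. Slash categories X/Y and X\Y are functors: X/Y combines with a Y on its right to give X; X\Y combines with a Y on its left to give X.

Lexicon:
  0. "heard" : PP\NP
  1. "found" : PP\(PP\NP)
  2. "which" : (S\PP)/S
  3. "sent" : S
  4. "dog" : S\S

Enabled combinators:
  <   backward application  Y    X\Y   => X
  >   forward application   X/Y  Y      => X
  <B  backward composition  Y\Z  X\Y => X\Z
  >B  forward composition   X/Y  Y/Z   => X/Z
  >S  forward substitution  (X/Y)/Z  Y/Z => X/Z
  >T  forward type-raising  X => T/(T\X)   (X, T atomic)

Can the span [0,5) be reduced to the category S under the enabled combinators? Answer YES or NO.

[0,5] S   <
  [0,2] PP   <
    [0,1] "heard" : PP\NP
    [1,2] "found" : PP\(PP\NP)
  [2,5] S\PP   <B
    [2,4] S\PP   >
      [2,3] "which" : (S\PP)/S
      [3,4] "sent" : S
    [4,5] "dog" : S\S

YES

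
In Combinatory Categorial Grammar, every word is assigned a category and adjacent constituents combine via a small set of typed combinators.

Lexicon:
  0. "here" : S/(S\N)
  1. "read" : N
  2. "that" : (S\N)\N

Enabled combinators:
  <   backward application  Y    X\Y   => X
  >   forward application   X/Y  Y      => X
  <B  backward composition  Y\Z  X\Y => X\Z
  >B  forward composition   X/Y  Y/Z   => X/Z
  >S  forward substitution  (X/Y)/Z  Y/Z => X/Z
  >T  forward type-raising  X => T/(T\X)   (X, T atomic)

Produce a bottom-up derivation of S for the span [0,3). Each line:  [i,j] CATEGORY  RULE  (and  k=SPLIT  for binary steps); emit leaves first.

[0,1] S/(S\N)  lex  "here"
[1,2] N  lex  "read"
[2,3] (S\N)\N  lex  "that"
[1,3] S\N  <  k=2
[0,3] S  >  k=1

[0,3] S   >
  [0,1] "here" : S/(S\N)
  [1,3] S\N   <
    [1,2] "read" : N
    [2,3] "that" : (S\N)\N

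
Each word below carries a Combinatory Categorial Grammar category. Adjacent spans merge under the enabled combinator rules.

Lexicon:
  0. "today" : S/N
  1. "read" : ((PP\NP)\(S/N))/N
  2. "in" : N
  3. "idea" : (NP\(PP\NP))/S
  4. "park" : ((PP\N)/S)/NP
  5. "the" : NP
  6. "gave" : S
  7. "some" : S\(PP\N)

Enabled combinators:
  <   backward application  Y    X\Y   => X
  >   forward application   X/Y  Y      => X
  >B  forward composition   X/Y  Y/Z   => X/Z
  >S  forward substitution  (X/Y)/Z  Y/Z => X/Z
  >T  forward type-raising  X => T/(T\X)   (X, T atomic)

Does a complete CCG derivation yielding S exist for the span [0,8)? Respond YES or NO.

NO

S/N ((PP\NP)\(S/N))/N N (NP\(PP\NP))/S ((PP\N)/S)/NP NP S S\(PP\N)
CKY chart[0,8] = {N/(N\NP), NP, NP/(NP\NP), PP/(PP\NP), S/(S\NP)}; S ∉ chart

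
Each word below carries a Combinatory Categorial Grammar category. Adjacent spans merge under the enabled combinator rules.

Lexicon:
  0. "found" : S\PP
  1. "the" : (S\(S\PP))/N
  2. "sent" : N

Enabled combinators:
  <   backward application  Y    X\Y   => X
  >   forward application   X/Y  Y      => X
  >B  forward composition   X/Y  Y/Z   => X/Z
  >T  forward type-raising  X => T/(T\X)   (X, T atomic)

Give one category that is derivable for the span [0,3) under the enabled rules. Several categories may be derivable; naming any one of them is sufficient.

S

[0,3] S   <
  [0,1] "found" : S\PP
  [1,3] S\(S\PP)   >
    [1,2] "the" : (S\(S\PP))/N
    [2,3] "sent" : N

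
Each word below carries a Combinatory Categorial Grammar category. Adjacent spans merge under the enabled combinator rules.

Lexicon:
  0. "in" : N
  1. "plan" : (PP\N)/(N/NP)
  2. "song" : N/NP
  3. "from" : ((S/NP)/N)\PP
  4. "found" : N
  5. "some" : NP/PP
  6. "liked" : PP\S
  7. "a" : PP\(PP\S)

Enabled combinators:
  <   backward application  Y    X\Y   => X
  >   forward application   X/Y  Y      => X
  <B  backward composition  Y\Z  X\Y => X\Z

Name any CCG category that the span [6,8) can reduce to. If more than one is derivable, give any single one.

PP

[0,8] S   >
  [0,5] S/NP   >
    [0,4] (S/NP)/N   <
      [0,3] PP   <
        [0,1] "in" : N
        [1,3] PP\N   >
          [1,2] "plan" : (PP\N)/(N/NP)
          [2,3] "song" : N/NP
      [3,4] "from" : ((S/NP)/N)\PP
    [4,5] "found" : N
  [5,8] NP   >
    [5,6] "some" : NP/PP
    [6,8] PP   <
      [6,7] "liked" : PP\S
      [7,8] "a" : PP\(PP\S)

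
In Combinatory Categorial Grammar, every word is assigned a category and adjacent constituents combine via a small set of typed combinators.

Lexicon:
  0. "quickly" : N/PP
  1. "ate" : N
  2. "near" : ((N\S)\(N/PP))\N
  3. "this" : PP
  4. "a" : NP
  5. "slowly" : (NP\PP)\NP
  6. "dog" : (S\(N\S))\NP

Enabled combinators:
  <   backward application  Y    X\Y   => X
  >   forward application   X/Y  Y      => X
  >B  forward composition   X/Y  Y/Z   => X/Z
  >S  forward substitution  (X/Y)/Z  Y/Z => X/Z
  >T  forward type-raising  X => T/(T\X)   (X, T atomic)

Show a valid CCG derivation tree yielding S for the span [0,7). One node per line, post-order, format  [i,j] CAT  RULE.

[0,7] S   <
  [0,3] N\S   <
    [0,1] "quickly" : N/PP
    [1,3] (N\S)\(N/PP)   <
      [1,2] "ate" : N
      [2,3] "near" : ((N\S)\(N/PP))\N
  [3,7] S\(N\S)   <
    [3,6] NP   >
      [3,4] NP/(NP\PP)   >T
        [3,4] "this" : PP
      [4,6] NP\PP   <
        [4,5] "a" : NP
        [5,6] "slowly" : (NP\PP)\NP
    [6,7] "dog" : (S\(N\S))\NP

[0,1] N/PP  lex  "quickly"
[1,2] N  lex  "ate"
[2,3] ((N\S)\(N/PP))\N  lex  "near"
[1,3] (N\S)\(N/PP)  <  k=2
[0,3] N\S  <  k=1
[3,4] PP  lex  "this"
[3,4] NP/(NP\PP)  >T
[4,5] NP  lex  "a"
[5,6] (NP\PP)\NP  lex  "slowly"
[4,6] NP\PP  <  k=5
[3,6] NP  >  k=4
[6,7] (S\(N\S))\NP  lex  "dog"
[3,7] S\(N\S)  <  k=6
[0,7] S  <  k=3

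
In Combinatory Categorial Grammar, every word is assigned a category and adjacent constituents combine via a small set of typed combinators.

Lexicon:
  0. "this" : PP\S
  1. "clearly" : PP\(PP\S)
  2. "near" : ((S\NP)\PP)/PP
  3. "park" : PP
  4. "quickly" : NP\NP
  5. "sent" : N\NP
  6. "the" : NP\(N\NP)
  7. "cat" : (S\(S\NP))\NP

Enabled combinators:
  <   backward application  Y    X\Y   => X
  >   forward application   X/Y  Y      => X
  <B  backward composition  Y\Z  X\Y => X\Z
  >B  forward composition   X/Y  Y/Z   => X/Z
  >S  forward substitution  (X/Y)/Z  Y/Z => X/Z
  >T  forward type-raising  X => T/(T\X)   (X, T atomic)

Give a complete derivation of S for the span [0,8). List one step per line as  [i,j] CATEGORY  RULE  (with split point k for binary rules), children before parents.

[0,8] S   <
  [0,4] S\NP   <
    [0,2] PP   <
      [0,1] "this" : PP\S
      [1,2] "clearly" : PP\(PP\S)
    [2,4] (S\NP)\PP   >
      [2,3] "near" : ((S\NP)\PP)/PP
      [3,4] "park" : PP
  [4,8] S\(S\NP)   <
    [4,7] NP   <
      [4,6] N\NP   <B
        [4,5] "quickly" : NP\NP
        [5,6] "sent" : N\NP
      [6,7] "the" : NP\(N\NP)
    [7,8] "cat" : (S\(S\NP))\NP

[0,1] PP\S  lex  "this"
[1,2] PP\(PP\S)  lex  "clearly"
[0,2] PP  <  k=1
[2,3] ((S\NP)\PP)/PP  lex  "near"
[3,4] PP  lex  "park"
[2,4] (S\NP)\PP  >  k=3
[0,4] S\NP  <  k=2
[4,5] NP\NP  lex  "quickly"
[5,6] N\NP  lex  "sent"
[4,6] N\NP  <B  k=5
[6,7] NP\(N\NP)  lex  "the"
[4,7] NP  <  k=6
[7,8] (S\(S\NP))\NP  lex  "cat"
[4,8] S\(S\NP)  <  k=7
[0,8] S  <  k=4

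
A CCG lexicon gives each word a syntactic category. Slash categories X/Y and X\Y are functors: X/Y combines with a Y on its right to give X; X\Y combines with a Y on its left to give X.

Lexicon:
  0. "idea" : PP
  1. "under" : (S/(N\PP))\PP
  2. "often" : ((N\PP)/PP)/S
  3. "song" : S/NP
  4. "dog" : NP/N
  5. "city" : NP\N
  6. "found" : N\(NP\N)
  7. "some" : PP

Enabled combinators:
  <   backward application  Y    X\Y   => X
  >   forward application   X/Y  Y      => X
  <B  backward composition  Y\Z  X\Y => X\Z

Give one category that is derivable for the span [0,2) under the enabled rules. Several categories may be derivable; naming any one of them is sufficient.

[0,8] S   >
  [0,2] S/(N\PP)   <
    [0,1] "idea" : PP
    [1,2] "under" : (S/(N\PP))\PP
  [2,8] N\PP   >
    [2,7] (N\PP)/PP   >
      [2,3] "often" : ((N\PP)/PP)/S
      [3,7] S   >
        [3,4] "song" : S/NP
        [4,7] NP   >
          [4,5] "dog" : NP/N
          [5,7] N   <
            [5,6] "city" : NP\N
            [6,7] "found" : N\(NP\N)
    [7,8] "some" : PP

S/(N\PP)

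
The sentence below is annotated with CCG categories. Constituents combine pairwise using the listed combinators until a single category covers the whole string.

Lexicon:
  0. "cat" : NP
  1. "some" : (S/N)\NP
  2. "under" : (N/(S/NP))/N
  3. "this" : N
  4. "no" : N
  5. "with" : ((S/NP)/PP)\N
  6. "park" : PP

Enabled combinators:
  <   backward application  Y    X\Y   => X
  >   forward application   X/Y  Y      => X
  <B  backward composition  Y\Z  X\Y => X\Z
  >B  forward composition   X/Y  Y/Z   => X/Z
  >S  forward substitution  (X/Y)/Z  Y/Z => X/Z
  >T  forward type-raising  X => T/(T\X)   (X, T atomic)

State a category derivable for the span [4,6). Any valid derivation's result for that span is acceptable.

(S/NP)/PP

[0,7] S   >
  [0,2] S/N   <
    [0,1] "cat" : NP
    [1,2] "some" : (S/N)\NP
  [2,7] N   >
    [2,6] N/PP   >B
      [2,4] N/(S/NP)   >
        [2,3] "under" : (N/(S/NP))/N
        [3,4] "this" : N
      [4,6] (S/NP)/PP   <
        [4,5] "no" : N
        [5,6] "with" : ((S/NP)/PP)\N
    [6,7] "park" : PP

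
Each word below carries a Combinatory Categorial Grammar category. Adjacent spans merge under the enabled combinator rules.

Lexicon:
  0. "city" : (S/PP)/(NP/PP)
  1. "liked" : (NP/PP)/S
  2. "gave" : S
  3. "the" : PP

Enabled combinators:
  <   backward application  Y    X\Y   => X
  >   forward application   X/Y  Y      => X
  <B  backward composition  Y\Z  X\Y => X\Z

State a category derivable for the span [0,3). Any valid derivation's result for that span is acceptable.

S/PP

[0,4] S   >
  [0,3] S/PP   >
    [0,1] "city" : (S/PP)/(NP/PP)
    [1,3] NP/PP   >
      [1,2] "liked" : (NP/PP)/S
      [2,3] "gave" : S
  [3,4] "the" : PP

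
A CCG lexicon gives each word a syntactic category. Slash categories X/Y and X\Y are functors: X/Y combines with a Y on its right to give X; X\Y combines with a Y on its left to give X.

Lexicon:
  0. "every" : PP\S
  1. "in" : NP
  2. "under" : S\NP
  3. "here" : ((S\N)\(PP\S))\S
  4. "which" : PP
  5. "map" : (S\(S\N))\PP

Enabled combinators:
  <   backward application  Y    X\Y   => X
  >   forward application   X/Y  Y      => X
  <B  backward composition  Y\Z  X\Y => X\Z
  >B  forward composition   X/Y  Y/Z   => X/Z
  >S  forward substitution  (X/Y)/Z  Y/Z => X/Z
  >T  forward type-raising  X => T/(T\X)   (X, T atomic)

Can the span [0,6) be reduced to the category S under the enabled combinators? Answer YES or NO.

YES

[0,6] S   <
  [0,4] S\N   <
    [0,1] "every" : PP\S
    [1,4] (S\N)\(PP\S)   <
      [1,3] S   >
        [1,2] S/(S\NP)   >T
          [1,2] "in" : NP
        [2,3] "under" : S\NP
      [3,4] "here" : ((S\N)\(PP\S))\S
  [4,6] S\(S\N)   <
    [4,5] "which" : PP
    [5,6] "map" : (S\(S\N))\PP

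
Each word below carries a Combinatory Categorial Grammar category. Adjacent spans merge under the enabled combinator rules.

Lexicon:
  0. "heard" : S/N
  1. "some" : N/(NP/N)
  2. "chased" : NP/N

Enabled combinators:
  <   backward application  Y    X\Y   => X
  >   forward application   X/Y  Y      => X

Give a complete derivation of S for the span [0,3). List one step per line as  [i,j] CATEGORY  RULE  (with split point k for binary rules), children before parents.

[0,1] S/N  lex  "heard"
[1,2] N/(NP/N)  lex  "some"
[2,3] NP/N  lex  "chased"
[1,3] N  >  k=2
[0,3] S  >  k=1

[0,3] S   >
  [0,1] "heard" : S/N
  [1,3] N   >
    [1,2] "some" : N/(NP/N)
    [2,3] "chased" : NP/N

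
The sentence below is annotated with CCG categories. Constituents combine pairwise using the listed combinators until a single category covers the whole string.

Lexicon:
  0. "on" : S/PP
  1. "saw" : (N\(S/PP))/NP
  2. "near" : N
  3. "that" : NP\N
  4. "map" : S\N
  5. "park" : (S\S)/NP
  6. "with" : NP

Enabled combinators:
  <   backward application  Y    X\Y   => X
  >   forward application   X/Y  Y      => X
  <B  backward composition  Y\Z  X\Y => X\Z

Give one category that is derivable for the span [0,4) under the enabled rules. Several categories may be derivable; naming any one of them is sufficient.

[0,7] S   <
  [0,4] N   <
    [0,1] "on" : S/PP
    [1,4] N\(S/PP)   >
      [1,2] "saw" : (N\(S/PP))/NP
      [2,4] NP   <
        [2,3] "near" : N
        [3,4] "that" : NP\N
  [4,7] S\N   <B
    [4,5] "map" : S\N
    [5,7] S\S   >
      [5,6] "park" : (S\S)/NP
      [6,7] "with" : NP

N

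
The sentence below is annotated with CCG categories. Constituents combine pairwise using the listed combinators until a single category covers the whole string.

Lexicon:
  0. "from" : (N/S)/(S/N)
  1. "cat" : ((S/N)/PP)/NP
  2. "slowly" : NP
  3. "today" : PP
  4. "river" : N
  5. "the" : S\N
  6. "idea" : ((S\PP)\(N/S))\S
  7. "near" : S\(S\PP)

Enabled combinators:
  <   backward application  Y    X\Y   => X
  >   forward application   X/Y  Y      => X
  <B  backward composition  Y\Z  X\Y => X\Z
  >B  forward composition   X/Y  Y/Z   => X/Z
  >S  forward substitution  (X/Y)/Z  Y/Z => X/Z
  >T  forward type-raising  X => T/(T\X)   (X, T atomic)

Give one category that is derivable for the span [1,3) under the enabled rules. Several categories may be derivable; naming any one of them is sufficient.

(S/N)/PP

[0,8] S   <
  [0,7] S\PP   <
    [0,4] N/S   >
      [0,1] "from" : (N/S)/(S/N)
      [1,4] S/N   >
        [1,3] (S/N)/PP   >
          [1,2] "cat" : ((S/N)/PP)/NP
          [2,3] "slowly" : NP
        [3,4] "today" : PP
    [4,7] (S\PP)\(N/S)   <
      [4,6] S   >
        [4,5] S/(S\N)   >T
          [4,5] "river" : N
        [5,6] "the" : S\N
      [6,7] "idea" : ((S\PP)\(N/S))\S
  [7,8] "near" : S\(S\PP)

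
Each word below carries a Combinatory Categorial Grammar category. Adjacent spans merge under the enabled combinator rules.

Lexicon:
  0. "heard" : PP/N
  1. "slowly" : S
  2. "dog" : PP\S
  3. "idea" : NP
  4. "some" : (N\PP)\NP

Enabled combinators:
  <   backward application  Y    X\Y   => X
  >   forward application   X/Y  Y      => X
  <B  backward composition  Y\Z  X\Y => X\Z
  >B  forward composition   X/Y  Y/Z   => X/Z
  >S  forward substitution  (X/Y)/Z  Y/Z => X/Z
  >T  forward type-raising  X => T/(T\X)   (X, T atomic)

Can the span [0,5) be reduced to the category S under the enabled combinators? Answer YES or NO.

NO

PP/N S PP\S NP (N\PP)\NP
CKY chart[0,5] = {N/(N\PP), NP/(NP\PP), PP, PP/(N\N), PP/(PP\PP), S/(S\PP)}; S ∉ chart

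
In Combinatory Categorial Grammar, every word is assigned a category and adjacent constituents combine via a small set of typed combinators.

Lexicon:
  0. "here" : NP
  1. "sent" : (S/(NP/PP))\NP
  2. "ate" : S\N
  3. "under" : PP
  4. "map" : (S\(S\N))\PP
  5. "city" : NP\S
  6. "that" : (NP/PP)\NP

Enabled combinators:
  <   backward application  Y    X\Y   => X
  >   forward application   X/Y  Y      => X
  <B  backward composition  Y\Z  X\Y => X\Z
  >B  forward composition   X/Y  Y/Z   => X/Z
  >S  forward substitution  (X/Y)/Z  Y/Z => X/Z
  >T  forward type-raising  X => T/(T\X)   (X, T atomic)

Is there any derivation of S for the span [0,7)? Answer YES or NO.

YES

[0,7] S   >
  [0,2] S/(NP/PP)   <
    [0,1] "here" : NP
    [1,2] "sent" : (S/(NP/PP))\NP
  [2,7] NP/PP   <
    [2,6] NP   <
      [2,5] S   <
        [2,3] "ate" : S\N
        [3,5] S\(S\N)   <
          [3,4] "under" : PP
          [4,5] "map" : (S\(S\N))\PP
      [5,6] "city" : NP\S
    [6,7] "that" : (NP/PP)\NP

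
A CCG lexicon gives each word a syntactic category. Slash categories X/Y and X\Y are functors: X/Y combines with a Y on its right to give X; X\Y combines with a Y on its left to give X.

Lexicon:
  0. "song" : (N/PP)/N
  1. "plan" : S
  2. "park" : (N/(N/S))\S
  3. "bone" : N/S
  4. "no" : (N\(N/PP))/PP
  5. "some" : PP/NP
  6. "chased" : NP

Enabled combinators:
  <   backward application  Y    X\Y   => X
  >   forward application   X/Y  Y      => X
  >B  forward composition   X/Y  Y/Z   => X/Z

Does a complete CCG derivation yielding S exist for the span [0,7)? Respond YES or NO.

(N/PP)/N S (N/(N/S))\S N/S (N\(N/PP))/PP PP/NP NP
CKY chart[0,7] = {N}; S ∉ chart

NO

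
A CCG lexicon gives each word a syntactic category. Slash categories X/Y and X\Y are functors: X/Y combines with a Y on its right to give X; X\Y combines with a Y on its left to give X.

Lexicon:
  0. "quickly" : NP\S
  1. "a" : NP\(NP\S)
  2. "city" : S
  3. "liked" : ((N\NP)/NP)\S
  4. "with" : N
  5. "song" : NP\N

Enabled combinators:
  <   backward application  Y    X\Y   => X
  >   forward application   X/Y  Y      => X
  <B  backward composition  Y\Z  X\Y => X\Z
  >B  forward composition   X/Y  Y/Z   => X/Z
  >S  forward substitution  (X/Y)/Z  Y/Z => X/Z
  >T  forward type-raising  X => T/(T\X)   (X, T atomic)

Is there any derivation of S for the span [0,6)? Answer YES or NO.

NO

NP\S NP\(NP\S) S ((N\NP)/NP)\S N NP\N
CKY chart[0,6] = {N, N/(NP\NP), N/(N\N), NP/(NP\N), PP/(PP\N), S/(S\N)}; S ∉ chart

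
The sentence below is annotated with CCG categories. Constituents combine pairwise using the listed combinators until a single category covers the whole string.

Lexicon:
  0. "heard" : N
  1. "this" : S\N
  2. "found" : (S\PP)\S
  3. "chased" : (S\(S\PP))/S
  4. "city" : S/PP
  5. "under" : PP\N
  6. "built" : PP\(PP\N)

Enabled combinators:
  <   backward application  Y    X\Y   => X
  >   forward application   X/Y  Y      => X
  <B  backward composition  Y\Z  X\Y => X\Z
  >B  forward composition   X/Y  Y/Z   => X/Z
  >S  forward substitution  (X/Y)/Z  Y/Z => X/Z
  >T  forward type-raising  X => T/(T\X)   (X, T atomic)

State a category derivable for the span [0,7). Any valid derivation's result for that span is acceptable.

[0,7] S   <
  [0,3] S\PP   <
    [0,2] S   >
      [0,1] S/(S\N)   >T
        [0,1] "heard" : N
      [1,2] "this" : S\N
    [2,3] "found" : (S\PP)\S
  [3,7] S\(S\PP)   >
    [3,4] "chased" : (S\(S\PP))/S
    [4,7] S   >
      [4,5] "city" : S/PP
      [5,7] PP   <
        [5,6] "under" : PP\N
        [6,7] "built" : PP\(PP\N)

S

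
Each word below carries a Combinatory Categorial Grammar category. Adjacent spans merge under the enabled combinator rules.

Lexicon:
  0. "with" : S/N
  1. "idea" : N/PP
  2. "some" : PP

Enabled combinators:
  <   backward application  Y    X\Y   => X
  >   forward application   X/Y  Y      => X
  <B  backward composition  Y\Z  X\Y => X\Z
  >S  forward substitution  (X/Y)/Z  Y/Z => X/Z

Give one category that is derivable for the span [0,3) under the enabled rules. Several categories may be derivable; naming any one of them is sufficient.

[0,3] S   >
  [0,1] "with" : S/N
  [1,3] N   >
    [1,2] "idea" : N/PP
    [2,3] "some" : PP

S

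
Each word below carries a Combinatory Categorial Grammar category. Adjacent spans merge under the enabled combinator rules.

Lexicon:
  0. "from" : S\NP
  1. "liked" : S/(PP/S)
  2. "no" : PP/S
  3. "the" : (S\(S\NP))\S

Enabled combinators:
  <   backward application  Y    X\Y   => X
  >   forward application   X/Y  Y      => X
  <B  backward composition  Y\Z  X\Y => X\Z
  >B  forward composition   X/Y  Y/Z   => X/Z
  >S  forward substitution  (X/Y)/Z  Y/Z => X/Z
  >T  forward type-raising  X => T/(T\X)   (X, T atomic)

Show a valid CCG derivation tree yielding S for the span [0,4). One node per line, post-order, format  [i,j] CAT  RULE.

[0,1] S\NP  lex  "from"
[1,2] S/(PP/S)  lex  "liked"
[2,3] PP/S  lex  "no"
[1,3] S  >  k=2
[3,4] (S\(S\NP))\S  lex  "the"
[1,4] S\(S\NP)  <  k=3
[0,4] S  <  k=1

[0,4] S   <
  [0,1] "from" : S\NP
  [1,4] S\(S\NP)   <
    [1,3] S   >
      [1,2] "liked" : S/(PP/S)
      [2,3] "no" : PP/S
    [3,4] "the" : (S\(S\NP))\S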